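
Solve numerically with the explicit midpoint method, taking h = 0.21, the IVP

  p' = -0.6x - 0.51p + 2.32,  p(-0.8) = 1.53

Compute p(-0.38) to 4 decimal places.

Midpoint: k1 = f(x_n, p_n); k2 = f(x_n + h/2, p_n + (h/2)·k1); p_{n+1} = p_n + h·k2.
x=-0.800000, p=1.530000:
  k1 = f(-0.800000, 1.530000) = 2.019700
  k2 = f(-0.695000, 1.742069) = 1.848545
  p ← 1.530000 + 0.21·1.848545 = 1.918194
x=-0.590000, p=1.918194:
  k1 = f(-0.590000, 1.918194) = 1.695721
  k2 = f(-0.485000, 2.096245) = 1.541915
  p ← 1.918194 + 0.21·1.541915 = 2.241997
p(-0.38) ≈ 2.2420

2.2420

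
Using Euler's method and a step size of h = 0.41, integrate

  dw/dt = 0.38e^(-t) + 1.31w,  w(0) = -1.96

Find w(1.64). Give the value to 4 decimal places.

Euler: w_{n+1} = w_n + h·f(t_n, w_n).
t=0.000000, w=-1.960000: f=-2.187600 → w ← -1.960000 + 0.41·(-2.187600) = -2.856916
t=0.410000, w=-2.856916: f=-3.490373 → w ← -2.856916 + 0.41·(-3.490373) = -4.287969
t=0.820000, w=-4.287969: f=-5.449875 → w ← -4.287969 + 0.41·(-5.449875) = -6.522418
t=1.230000, w=-6.522418: f=-8.433296 → w ← -6.522418 + 0.41·(-8.433296) = -9.980069
w(1.64) ≈ -9.9801

-9.9801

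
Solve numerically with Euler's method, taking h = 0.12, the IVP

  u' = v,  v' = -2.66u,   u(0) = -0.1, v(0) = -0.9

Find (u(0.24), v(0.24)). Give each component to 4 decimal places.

-0.3122, -0.8017

Euler on (u,v): u_{n+1} = u_n + h·u', v_{n+1} = v_n + h·v'.
0.000000: (-0.100000, -0.900000); f=(-0.900000, 0.266000) → (-0.208000, -0.868080)
0.120000: (-0.208000, -0.868080); f=(-0.868080, 0.553280) → (-0.312170, -0.801686)
(u(0.24), v(0.24)) ≈ (-0.3122, -0.8017)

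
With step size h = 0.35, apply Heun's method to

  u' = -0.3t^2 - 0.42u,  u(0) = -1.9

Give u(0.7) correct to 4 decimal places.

-1.4545

Heun: k1 = f(t_n, u_n); k2 = f(t_n + h, u_n + h·k1); u_{n+1} = u_n + (h/2)·(k1 + k2).
t=0.000000, u=-1.900000:
  k1 = f(0.000000, -1.900000) = 0.798000
  k2 = f(0.350000, -1.620700) = 0.643944
  u ← -1.900000 + (0.35/2)·(0.798000 + 0.643944) = -1.647660
t=0.350000, u=-1.647660:
  k1 = f(0.350000, -1.647660) = 0.655267
  k2 = f(0.700000, -1.418316) = 0.448693
  u ← -1.647660 + (0.35/2)·(0.655267 + 0.448693) = -1.454467
u(0.7) ≈ -1.4545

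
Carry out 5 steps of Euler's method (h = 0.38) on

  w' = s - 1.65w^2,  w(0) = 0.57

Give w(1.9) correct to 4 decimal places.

Euler: w_{n+1} = w_n + h·f(s_n, w_n).
s=0.000000, w=0.570000: f=-0.536085 → w ← 0.570000 + 0.38·(-0.536085) = 0.366288
s=0.380000, w=0.366288: f=0.158625 → w ← 0.366288 + 0.38·0.158625 = 0.426565
s=0.760000, w=0.426565: f=0.459770 → w ← 0.426565 + 0.38·0.459770 = 0.601278
s=1.140000, w=0.601278: f=0.543468 → w ← 0.601278 + 0.38·0.543468 = 0.807795
s=1.520000, w=0.807795: f=0.443320 → w ← 0.807795 + 0.38·0.443320 = 0.976257
w(1.9) ≈ 0.9763

0.9763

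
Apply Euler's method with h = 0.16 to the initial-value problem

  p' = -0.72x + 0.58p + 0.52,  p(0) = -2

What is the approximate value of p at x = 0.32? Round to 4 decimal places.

Euler: p_{n+1} = p_n + h·f(x_n, p_n).
x=0.000000, p=-2.000000: f=-0.640000 → p ← -2.000000 + 0.16·(-0.640000) = -2.102400
x=0.160000, p=-2.102400: f=-0.814592 → p ← -2.102400 + 0.16·(-0.814592) = -2.232735
p(0.32) ≈ -2.2327

-2.2327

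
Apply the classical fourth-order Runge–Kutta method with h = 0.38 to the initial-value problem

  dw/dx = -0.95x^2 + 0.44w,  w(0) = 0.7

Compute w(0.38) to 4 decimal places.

RK4: k1 = f(x_n, w_n); k2 = f(x_n + h/2, w_n + (h/2)·k1); k3 = f(x_n + h/2, w_n + (h/2)·k2); k4 = f(x_n + h, w_n + h·k3); w_{n+1} = w_n + (h/6)·(k1 + 2k2 + 2k3 + k4).
x=0.000000, w=0.700000:
  k1 = f(0.000000, 0.700000) = 0.308000
  k2 = f(0.190000, 0.758520) = 0.299454
  k3 = f(0.190000, 0.756896) = 0.298739
  k4 = f(0.380000, 0.813521) = 0.220769
  w ← 0.700000 + (0.38/6)·(k1 + 2k2 + 2k3 + k4) = 0.809260
w(0.38) ≈ 0.8093

0.8093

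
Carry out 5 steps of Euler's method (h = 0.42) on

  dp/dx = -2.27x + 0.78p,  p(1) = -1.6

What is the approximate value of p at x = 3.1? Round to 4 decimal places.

-21.2358

Euler: p_{n+1} = p_n + h·f(x_n, p_n).
x=1.000000, p=-1.600000: f=-3.518000 → p ← -1.600000 + 0.42·(-3.518000) = -3.077560
x=1.420000, p=-3.077560: f=-5.623897 → p ← -3.077560 + 0.42·(-5.623897) = -5.439597
x=1.840000, p=-5.439597: f=-8.419685 → p ← -5.439597 + 0.42·(-8.419685) = -8.975865
x=2.260000, p=-8.975865: f=-12.131374 → p ← -8.975865 + 0.42·(-12.131374) = -14.071042
x=2.680000, p=-14.071042: f=-17.059013 → p ← -14.071042 + 0.42·(-17.059013) = -21.235827
p(3.1) ≈ -21.2358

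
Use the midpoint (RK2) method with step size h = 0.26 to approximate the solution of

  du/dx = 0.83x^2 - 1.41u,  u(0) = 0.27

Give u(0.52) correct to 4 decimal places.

0.1652

Midpoint: k1 = f(x_n, u_n); k2 = f(x_n + h/2, u_n + (h/2)·k1); u_{n+1} = u_n + h·k2.
x=0.000000, u=0.270000:
  k1 = f(0.000000, 0.270000) = -0.380700
  k2 = f(0.130000, 0.220509) = -0.296891
  u ← 0.270000 + 0.26·(-0.296891) = 0.192808
x=0.260000, u=0.192808:
  k1 = f(0.260000, 0.192808) = -0.215752
  k2 = f(0.390000, 0.164761) = -0.106070
  u ← 0.192808 + 0.26·(-0.106070) = 0.165230
u(0.52) ≈ 0.1652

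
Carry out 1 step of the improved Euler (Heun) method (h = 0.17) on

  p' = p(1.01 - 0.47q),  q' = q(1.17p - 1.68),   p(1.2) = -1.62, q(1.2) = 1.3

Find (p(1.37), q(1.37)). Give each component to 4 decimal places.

Heun on (p,q): k1 = f(s_n, state_n); k2 = f(s_n + h, state_n + h·k1); state_{n+1} = state_n + (h/2)·(k1 + k2).
1.200000: (-1.620000, 1.300000)
  k1 = (-0.646380, -4.648020)
  predictor → (-1.729885, 0.509837)
  k2 = (-1.332663, -1.888417)
  → (-1.788219, 0.744403)
(p(1.37), q(1.37)) ≈ (-1.7882, 0.7444)

-1.7882, 0.7444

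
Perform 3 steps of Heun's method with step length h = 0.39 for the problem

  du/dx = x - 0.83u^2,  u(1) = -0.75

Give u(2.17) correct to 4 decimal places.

0.8146

Heun: k1 = f(x_n, u_n); k2 = f(x_n + h, u_n + h·k1); u_{n+1} = u_n + (h/2)·(k1 + k2).
x=1.000000, u=-0.750000:
  k1 = f(1.000000, -0.750000) = 0.533125
  k2 = f(1.390000, -0.542081) = 1.146103
  u ← -0.750000 + (0.39/2)·(0.533125 + 1.146103) = -0.422551
x=1.390000, u=-0.422551:
  k1 = f(1.390000, -0.422551) = 1.241804
  k2 = f(1.780000, 0.061753) = 1.776835
  u ← -0.422551 + (0.39/2)·(1.241804 + 1.776835) = 0.166084
x=1.780000, u=0.166084:
  k1 = f(1.780000, 0.166084) = 1.757105
  k2 = f(2.170000, 0.851355) = 1.568411
  u ← 0.166084 + (0.39/2)·(1.757105 + 1.568411) = 0.814560
u(2.17) ≈ 0.8146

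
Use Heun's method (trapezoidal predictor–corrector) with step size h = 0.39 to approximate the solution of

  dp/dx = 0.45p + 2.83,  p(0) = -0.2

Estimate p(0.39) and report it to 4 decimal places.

Heun: k1 = f(x_n, p_n); k2 = f(x_n + h, p_n + h·k1); p_{n+1} = p_n + (h/2)·(k1 + k2).
x=0.000000, p=-0.200000:
  k1 = f(0.000000, -0.200000) = 2.740000
  k2 = f(0.390000, 0.868600) = 3.220870
  p ← -0.200000 + (0.39/2)·(2.740000 + 3.220870) = 0.962370
p(0.39) ≈ 0.9624

0.9624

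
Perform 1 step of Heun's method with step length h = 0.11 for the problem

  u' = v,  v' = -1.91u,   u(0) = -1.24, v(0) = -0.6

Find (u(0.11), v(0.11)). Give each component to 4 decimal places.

Heun on (u,v): k1 = f(s_n, state_n); k2 = f(s_n + h, state_n + h·k1); state_{n+1} = state_n + (h/2)·(k1 + k2).
0.000000: (-1.240000, -0.600000)
  k1 = (-0.600000, 2.368400)
  predictor → (-1.306000, -0.339476)
  k2 = (-0.339476, 2.494460)
  → (-1.291671, -0.332543)
(u(0.11), v(0.11)) ≈ (-1.2917, -0.3325)

-1.2917, -0.3325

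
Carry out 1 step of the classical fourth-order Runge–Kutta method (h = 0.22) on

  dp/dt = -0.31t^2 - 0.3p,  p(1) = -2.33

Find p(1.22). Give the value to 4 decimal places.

-2.2629

RK4: k1 = f(t_n, p_n); k2 = f(t_n + h/2, p_n + (h/2)·k1); k3 = f(t_n + h/2, p_n + (h/2)·k2); k4 = f(t_n + h, p_n + h·k3); p_{n+1} = p_n + (h/6)·(k1 + 2k2 + 2k3 + k4).
t=1.000000, p=-2.330000:
  k1 = f(1.000000, -2.330000) = 0.389000
  k2 = f(1.110000, -2.287210) = 0.304212
  k3 = f(1.110000, -2.296537) = 0.307010
  k4 = f(1.220000, -2.262458) = 0.217333
  p ← -2.330000 + (0.22/6)·(k1 + 2k2 + 2k3 + k4) = -2.262945
p(1.22) ≈ -2.2629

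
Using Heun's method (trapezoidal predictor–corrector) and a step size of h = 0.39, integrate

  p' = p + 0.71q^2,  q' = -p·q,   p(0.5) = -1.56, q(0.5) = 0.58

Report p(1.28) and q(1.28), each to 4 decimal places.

Heun on (p,q): k1 = f(s_n, state_n); k2 = f(s_n + h, state_n + h·k1); state_{n+1} = state_n + (h/2)·(k1 + k2).
0.500000: (-1.560000, 0.580000)
  k1 = (-1.321156, 0.904800)
  predictor → (-2.075251, 0.932872)
  k2 = (-1.457373, 1.935943)
  → (-2.101813, 1.133945)
0.890000: (-2.101813, 1.133945)
  k1 = (-1.188873, 2.383340)
  predictor → (-2.565474, 2.063448)
  k2 = (0.457576, 5.293721)
  → (-2.244416, 2.630972)
(p(1.28), q(1.28)) ≈ (-2.2444, 2.6310)

-2.2444, 2.6310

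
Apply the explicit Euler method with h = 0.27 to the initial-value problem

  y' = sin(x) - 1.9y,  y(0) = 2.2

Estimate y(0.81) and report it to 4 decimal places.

0.4280

Euler: y_{n+1} = y_n + h·f(x_n, y_n).
x=0.000000, y=2.200000: f=-4.180000 → y ← 2.200000 + 0.27·(-4.180000) = 1.071400
x=0.270000, y=1.071400: f=-1.768929 → y ← 1.071400 + 0.27·(-1.768929) = 0.593789
x=0.540000, y=0.593789: f=-0.614064 → y ← 0.593789 + 0.27·(-0.614064) = 0.427992
y(0.81) ≈ 0.4280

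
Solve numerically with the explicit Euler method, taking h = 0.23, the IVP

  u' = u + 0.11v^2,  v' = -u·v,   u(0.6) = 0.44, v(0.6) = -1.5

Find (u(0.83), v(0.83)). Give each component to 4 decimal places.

Euler on (u,v): u_{n+1} = u_n + h·u', v_{n+1} = v_n + h·v'.
0.600000: (0.440000, -1.500000); f=(0.687500, 0.660000) → (0.598125, -1.348200)
(u(0.83), v(0.83)) ≈ (0.5981, -1.3482)

0.5981, -1.3482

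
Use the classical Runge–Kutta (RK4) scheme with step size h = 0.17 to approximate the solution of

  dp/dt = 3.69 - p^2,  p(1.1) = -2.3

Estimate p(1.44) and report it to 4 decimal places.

-3.8181

RK4: k1 = f(t_n, p_n); k2 = f(t_n + h/2, p_n + (h/2)·k1); k3 = f(t_n + h/2, p_n + (h/2)·k2); k4 = f(t_n + h, p_n + h·k3); p_{n+1} = p_n + (h/6)·(k1 + 2k2 + 2k3 + k4).
t=1.100000, p=-2.300000:
  k1 = f(1.100000, -2.300000) = -1.600000
  k2 = f(1.185000, -2.436000) = -2.244096
  k3 = f(1.185000, -2.490748) = -2.513826
  k4 = f(1.270000, -2.727350) = -3.748441
  p ← -2.300000 + (0.17/6)·(k1 + 2k2 + 2k3 + k4) = -2.721155
t=1.270000, p=-2.721155:
  k1 = f(1.270000, -2.721155) = -3.714683
  k2 = f(1.355000, -3.036903) = -5.532779
  k3 = f(1.355000, -3.191441) = -6.495295
  k4 = f(1.440000, -3.825355) = -10.943341
  p ← -2.721155 + (0.17/6)·(k1 + 2k2 + 2k3 + k4) = -3.818056
p(1.44) ≈ -3.8181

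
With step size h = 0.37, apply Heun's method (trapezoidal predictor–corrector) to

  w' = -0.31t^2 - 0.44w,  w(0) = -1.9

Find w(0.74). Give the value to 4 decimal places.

Heun: k1 = f(t_n, w_n); k2 = f(t_n + h, w_n + h·k1); w_{n+1} = w_n + (h/2)·(k1 + k2).
t=0.000000, w=-1.900000:
  k1 = f(0.000000, -1.900000) = 0.836000
  k2 = f(0.370000, -1.590680) = 0.657460
  w ← -1.900000 + (0.37/2)·(0.836000 + 0.657460) = -1.623710
t=0.370000, w=-1.623710:
  k1 = f(0.370000, -1.623710) = 0.671993
  k2 = f(0.740000, -1.375072) = 0.435276
  w ← -1.623710 + (0.37/2)·(0.671993 + 0.435276) = -1.418865
w(0.74) ≈ -1.4189

-1.4189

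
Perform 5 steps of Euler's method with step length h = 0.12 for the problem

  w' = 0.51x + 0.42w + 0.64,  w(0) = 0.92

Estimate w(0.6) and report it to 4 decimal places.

1.6784

Euler: w_{n+1} = w_n + h·f(x_n, w_n).
x=0.000000, w=0.920000: f=1.026400 → w ← 0.920000 + 0.12·1.026400 = 1.043168
x=0.120000, w=1.043168: f=1.139331 → w ← 1.043168 + 0.12·1.139331 = 1.179888
x=0.240000, w=1.179888: f=1.257953 → w ← 1.179888 + 0.12·1.257953 = 1.330842
x=0.360000, w=1.330842: f=1.382554 → w ← 1.330842 + 0.12·1.382554 = 1.496748
x=0.480000, w=1.496748: f=1.513434 → w ← 1.496748 + 0.12·1.513434 = 1.678361
w(0.6) ≈ 1.6784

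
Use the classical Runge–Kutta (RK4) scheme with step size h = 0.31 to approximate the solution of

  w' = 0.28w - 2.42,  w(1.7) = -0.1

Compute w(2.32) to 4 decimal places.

RK4: k1 = f(t_n, w_n); k2 = f(t_n + h/2, w_n + (h/2)·k1); k3 = f(t_n + h/2, w_n + (h/2)·k2); k4 = f(t_n + h, w_n + h·k3); w_{n+1} = w_n + (h/6)·(k1 + 2k2 + 2k3 + k4).
t=1.700000, w=-0.100000:
  k1 = f(1.700000, -0.100000) = -2.448000
  k2 = f(1.855000, -0.479440) = -2.554243
  k3 = f(1.855000, -0.495908) = -2.558854
  k4 = f(2.010000, -0.893245) = -2.670109
  w ← -0.100000 + (0.31/6)·(k1 + 2k2 + 2k3 + k4) = -0.892789
t=2.010000, w=-0.892789:
  k1 = f(2.010000, -0.892789) = -2.669981
  k2 = f(2.165000, -1.306636) = -2.785858
  k3 = f(2.165000, -1.324597) = -2.790887
  k4 = f(2.320000, -1.757964) = -2.912230
  w ← -0.892789 + (0.31/6)·(k1 + 2k2 + 2k3 + k4) = -1.757467
w(2.32) ≈ -1.7575

-1.7575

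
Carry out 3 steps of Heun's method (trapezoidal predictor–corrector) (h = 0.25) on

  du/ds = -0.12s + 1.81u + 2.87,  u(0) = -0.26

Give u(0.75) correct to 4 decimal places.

Heun: k1 = f(s_n, u_n); k2 = f(s_n + h, u_n + h·k1); u_{n+1} = u_n + (h/2)·(k1 + k2).
s=0.000000, u=-0.260000:
  k1 = f(0.000000, -0.260000) = 2.399400
  k2 = f(0.250000, 0.339850) = 3.455128
  u ← -0.260000 + (0.25/2)·(2.399400 + 3.455128) = 0.471816
s=0.250000, u=0.471816:
  k1 = f(0.250000, 0.471816) = 3.693987
  k2 = f(0.500000, 1.395313) = 5.335516
  u ← 0.471816 + (0.25/2)·(3.693987 + 5.335516) = 1.600504
s=0.500000, u=1.600504:
  k1 = f(0.500000, 1.600504) = 5.706912
  k2 = f(0.750000, 3.027232) = 8.259290
  u ← 1.600504 + (0.25/2)·(5.706912 + 8.259290) = 3.346279
u(0.75) ≈ 3.3463

3.3463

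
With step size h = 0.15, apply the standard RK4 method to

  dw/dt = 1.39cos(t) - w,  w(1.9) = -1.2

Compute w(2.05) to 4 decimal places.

RK4: k1 = f(t_n, w_n); k2 = f(t_n + h/2, w_n + (h/2)·k1); k3 = f(t_n + h/2, w_n + (h/2)·k2); k4 = f(t_n + h, w_n + h·k3); w_{n+1} = w_n + (h/6)·(k1 + 2k2 + 2k3 + k4).
t=1.900000, w=-1.200000:
  k1 = f(1.900000, -1.200000) = 0.750628
  k2 = f(1.975000, -1.143703) = 0.597034
  k3 = f(1.975000, -1.155222) = 0.608554
  k4 = f(2.050000, -1.108717) = 0.467826
  w ← -1.200000 + (0.15/6)·(k1 + 2k2 + 2k3 + k4) = -1.109259
w(2.05) ≈ -1.1093

-1.1093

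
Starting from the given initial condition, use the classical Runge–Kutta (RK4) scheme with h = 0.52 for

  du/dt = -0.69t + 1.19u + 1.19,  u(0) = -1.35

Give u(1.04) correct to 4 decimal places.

RK4: k1 = f(t_n, u_n); k2 = f(t_n + h/2, u_n + (h/2)·k1); k3 = f(t_n + h/2, u_n + (h/2)·k2); k4 = f(t_n + h, u_n + h·k3); u_{n+1} = u_n + (h/6)·(k1 + 2k2 + 2k3 + k4).
t=0.000000, u=-1.350000:
  k1 = f(0.000000, -1.350000) = -0.416500
  k2 = f(0.260000, -1.458290) = -0.724765
  k3 = f(0.260000, -1.538439) = -0.820142
  k4 = f(0.520000, -1.776474) = -1.282804
  u ← -1.350000 + (0.52/6)·(k1 + 2k2 + 2k3 + k4) = -1.765057
t=0.520000, u=-1.765057:
  k1 = f(0.520000, -1.765057) = -1.269218
  k2 = f(0.780000, -2.095054) = -1.841314
  k3 = f(0.780000, -2.243799) = -2.018320
  k4 = f(1.040000, -2.814584) = -2.876954
  u ← -1.765057 + (0.52/6)·(k1 + 2k2 + 2k3 + k4) = -2.793395
u(1.04) ≈ -2.7934

-2.7934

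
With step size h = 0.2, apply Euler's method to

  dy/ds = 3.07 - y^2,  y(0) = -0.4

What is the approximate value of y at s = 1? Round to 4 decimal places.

1.6894

Euler: y_{n+1} = y_n + h·f(s_n, y_n).
s=0.000000, y=-0.400000: f=2.910000 → y ← -0.400000 + 0.2·2.910000 = 0.182000
s=0.200000, y=0.182000: f=3.036876 → y ← 0.182000 + 0.2·3.036876 = 0.789375
s=0.400000, y=0.789375: f=2.446887 → y ← 0.789375 + 0.2·2.446887 = 1.278753
s=0.600000, y=1.278753: f=1.434792 → y ← 1.278753 + 0.2·1.434792 = 1.565711
s=0.800000, y=1.565711: f=0.618549 → y ← 1.565711 + 0.2·0.618549 = 1.689421
y(1) ≈ 1.6894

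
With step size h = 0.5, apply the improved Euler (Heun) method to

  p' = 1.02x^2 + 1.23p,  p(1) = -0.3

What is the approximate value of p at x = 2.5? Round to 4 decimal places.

8.1992

Heun: k1 = f(x_n, p_n); k2 = f(x_n + h, p_n + h·k1); p_{n+1} = p_n + (h/2)·(k1 + k2).
x=1.000000, p=-0.300000:
  k1 = f(1.000000, -0.300000) = 0.651000
  k2 = f(1.500000, 0.025500) = 2.326365
  p ← -0.300000 + (0.5/2)·(0.651000 + 2.326365) = 0.444341
x=1.500000, p=0.444341:
  k1 = f(1.500000, 0.444341) = 2.841540
  k2 = f(2.000000, 1.865111) = 6.374087
  p ← 0.444341 + (0.5/2)·(2.841540 + 6.374087) = 2.748248
x=2.000000, p=2.748248:
  k1 = f(2.000000, 2.748248) = 7.460345
  k2 = f(2.500000, 6.478420) = 14.343457
  p ← 2.748248 + (0.5/2)·(7.460345 + 14.343457) = 8.199198
p(2.5) ≈ 8.1992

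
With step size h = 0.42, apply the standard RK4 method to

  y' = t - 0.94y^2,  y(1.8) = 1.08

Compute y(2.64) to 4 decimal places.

1.5359

RK4: k1 = f(t_n, y_n); k2 = f(t_n + h/2, y_n + (h/2)·k1); k3 = f(t_n + h/2, y_n + (h/2)·k2); k4 = f(t_n + h, y_n + h·k3); y_{n+1} = y_n + (h/6)·(k1 + 2k2 + 2k3 + k4).
t=1.800000, y=1.080000:
  k1 = f(1.800000, 1.080000) = 0.703584
  k2 = f(2.010000, 1.227753) = 0.593066
  k3 = f(2.010000, 1.204544) = 0.646130
  k4 = f(2.220000, 1.351374) = 0.503360
  y ← 1.080000 + (0.42/6)·(k1 + 2k2 + 2k3 + k4) = 1.337973
t=2.220000, y=1.337973:
  k1 = f(2.220000, 1.337973) = 0.537237
  k2 = f(2.430000, 1.450793) = 0.451487
  k3 = f(2.430000, 1.432786) = 0.500298
  k4 = f(2.640000, 1.548098) = 0.387188
  y ← 1.337973 + (0.42/6)·(k1 + 2k2 + 2k3 + k4) = 1.535933
y(2.64) ≈ 1.5359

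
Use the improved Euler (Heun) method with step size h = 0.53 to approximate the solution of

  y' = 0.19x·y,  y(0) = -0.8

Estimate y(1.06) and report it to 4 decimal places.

-0.8894

Heun: k1 = f(x_n, y_n); k2 = f(x_n + h, y_n + h·k1); y_{n+1} = y_n + (h/2)·(k1 + k2).
x=0.000000, y=-0.800000:
  k1 = f(0.000000, -0.800000) = 0.000000
  k2 = f(0.530000, -0.800000) = -0.080560
  y ← -0.800000 + (0.53/2)·(0.000000 + (-0.080560)) = -0.821348
x=0.530000, y=-0.821348:
  k1 = f(0.530000, -0.821348) = -0.082710
  k2 = f(1.060000, -0.865185) = -0.174248
  y ← -0.821348 + (0.53/2)·(-0.082710 + (-0.174248)) = -0.889442
y(1.06) ≈ -0.8894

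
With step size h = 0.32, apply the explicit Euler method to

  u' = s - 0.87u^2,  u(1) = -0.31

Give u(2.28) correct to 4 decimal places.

Euler: u_{n+1} = u_n + h·f(s_n, u_n).
s=1.000000, u=-0.310000: f=0.916393 → u ← -0.310000 + 0.32·0.916393 = -0.016754
s=1.320000, u=-0.016754: f=1.319756 → u ← -0.016754 + 0.32·1.319756 = 0.405568
s=1.640000, u=0.405568: f=1.496898 → u ← 0.405568 + 0.32·1.496898 = 0.884575
s=1.960000, u=0.884575: f=1.279249 → u ← 0.884575 + 0.32·1.279249 = 1.293935
u(2.28) ≈ 1.2939

1.2939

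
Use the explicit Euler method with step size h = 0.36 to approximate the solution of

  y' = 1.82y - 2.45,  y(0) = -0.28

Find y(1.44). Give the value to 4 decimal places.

-10.8596

Euler: y_{n+1} = y_n + h·f(x_n, y_n).
x=0.000000, y=-0.280000: f=-2.959600 → y ← -0.280000 + 0.36·(-2.959600) = -1.345456
x=0.360000, y=-1.345456: f=-4.898730 → y ← -1.345456 + 0.36·(-4.898730) = -3.108999
x=0.720000, y=-3.108999: f=-8.108378 → y ← -3.108999 + 0.36·(-8.108378) = -6.028015
x=1.080000, y=-6.028015: f=-13.420987 → y ← -6.028015 + 0.36·(-13.420987) = -10.859570
y(1.44) ≈ -10.8596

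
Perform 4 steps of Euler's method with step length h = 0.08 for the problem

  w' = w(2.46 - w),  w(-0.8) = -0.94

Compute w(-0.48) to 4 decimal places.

Euler: w_{n+1} = w_n + h·f(x_n, w_n).
x=-0.800000, w=-0.940000: f=-3.196000 → w ← -0.940000 + 0.08·(-3.196000) = -1.195680
x=-0.720000, w=-1.195680: f=-4.371023 → w ← -1.195680 + 0.08·(-4.371023) = -1.545362
x=-0.640000, w=-1.545362: f=-6.189734 → w ← -1.545362 + 0.08·(-6.189734) = -2.040541
x=-0.560000, w=-2.040541: f=-9.183536 → w ← -2.040541 + 0.08·(-9.183536) = -2.775223
w(-0.48) ≈ -2.7752

-2.7752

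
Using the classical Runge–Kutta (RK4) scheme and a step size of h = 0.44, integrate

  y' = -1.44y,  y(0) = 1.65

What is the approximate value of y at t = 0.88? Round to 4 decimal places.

RK4: k1 = f(t_n, y_n); k2 = f(t_n + h/2, y_n + (h/2)·k1); k3 = f(t_n + h/2, y_n + (h/2)·k2); k4 = f(t_n + h, y_n + h·k3); y_{n+1} = y_n + (h/6)·(k1 + 2k2 + 2k3 + k4).
t=0.000000, y=1.650000:
  k1 = f(0.000000, 1.650000) = -2.376000
  k2 = f(0.220000, 1.127280) = -1.623283
  k3 = f(0.220000, 1.292878) = -1.861744
  k4 = f(0.440000, 0.830833) = -1.196399
  y ← 1.650000 + (0.44/6)·(k1 + 2k2 + 2k3 + k4) = 0.876887
t=0.440000, y=0.876887:
  k1 = f(0.440000, 0.876887) = -1.262717
  k2 = f(0.660000, 0.599089) = -0.862688
  k3 = f(0.660000, 0.687095) = -0.989417
  k4 = f(0.880000, 0.441543) = -0.635822
  y ← 0.876887 + (0.44/6)·(k1 + 2k2 + 2k3 + k4) = 0.466018
y(0.88) ≈ 0.4660

0.4660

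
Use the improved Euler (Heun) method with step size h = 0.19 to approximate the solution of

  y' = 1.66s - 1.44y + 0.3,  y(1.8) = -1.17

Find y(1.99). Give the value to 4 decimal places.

-0.3245

Heun: k1 = f(s_n, y_n); k2 = f(s_n + h, y_n + h·k1); y_{n+1} = y_n + (h/2)·(k1 + k2).
s=1.800000, y=-1.170000:
  k1 = f(1.800000, -1.170000) = 4.972800
  k2 = f(1.990000, -0.225168) = 3.927642
  y ← -1.170000 + (0.19/2)·(4.972800 + 3.927642) = -0.324458
y(1.99) ≈ -0.3245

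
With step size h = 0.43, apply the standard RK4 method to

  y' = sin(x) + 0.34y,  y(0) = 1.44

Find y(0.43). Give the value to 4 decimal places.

1.7624

RK4: k1 = f(x_n, y_n); k2 = f(x_n + h/2, y_n + (h/2)·k1); k3 = f(x_n + h/2, y_n + (h/2)·k2); k4 = f(x_n + h, y_n + h·k3); y_{n+1} = y_n + (h/6)·(k1 + 2k2 + 2k3 + k4).
x=0.000000, y=1.440000:
  k1 = f(0.000000, 1.440000) = 0.489600
  k2 = f(0.215000, 1.545264) = 0.738737
  k3 = f(0.215000, 1.598828) = 0.756949
  k4 = f(0.430000, 1.765488) = 1.017137
  y ← 1.440000 + (0.43/6)·(k1 + 2k2 + 2k3 + k4) = 1.762365
y(0.43) ≈ 1.7624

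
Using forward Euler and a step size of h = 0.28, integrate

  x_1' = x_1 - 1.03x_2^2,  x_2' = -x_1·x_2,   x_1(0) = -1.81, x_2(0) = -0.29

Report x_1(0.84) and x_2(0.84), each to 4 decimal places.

Euler on (x_1,x_2): x_1_{n+1} = x_1_n + h·x_1', x_2_{n+1} = x_2_n + h·x_2'.
0.000000: (-1.810000, -0.290000); f=(-1.896623, -0.524900) → (-2.341054, -0.436972)
0.280000: (-2.341054, -0.436972); f=(-2.537727, -1.022975) → (-3.051618, -0.723405)
0.560000: (-3.051618, -0.723405); f=(-3.590632, -2.207556) → (-4.056995, -1.341521)
(x_1(0.84), x_2(0.84)) ≈ (-4.0570, -1.3415)

-4.0570, -1.3415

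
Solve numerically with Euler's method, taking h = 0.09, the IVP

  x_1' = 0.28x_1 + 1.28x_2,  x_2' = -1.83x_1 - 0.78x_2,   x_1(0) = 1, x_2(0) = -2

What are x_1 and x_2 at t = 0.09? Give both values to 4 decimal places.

0.7948, -2.0243

Euler on (x_1,x_2): x_1_{n+1} = x_1_n + h·x_1', x_2_{n+1} = x_2_n + h·x_2'.
0.000000: (1.000000, -2.000000); f=(-2.280000, -0.270000) → (0.794800, -2.024300)
(x_1(0.09), x_2(0.09)) ≈ (0.7948, -2.0243)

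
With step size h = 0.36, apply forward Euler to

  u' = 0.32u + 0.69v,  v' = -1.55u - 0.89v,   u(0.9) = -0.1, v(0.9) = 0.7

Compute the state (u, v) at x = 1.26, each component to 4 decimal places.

Euler on (u,v): u_{n+1} = u_n + h·u', v_{n+1} = v_n + h·v'.
0.900000: (-0.100000, 0.700000); f=(0.451000, -0.468000) → (0.062360, 0.531520)
(u(1.26), v(1.26)) ≈ (0.0624, 0.5315)

0.0624, 0.5315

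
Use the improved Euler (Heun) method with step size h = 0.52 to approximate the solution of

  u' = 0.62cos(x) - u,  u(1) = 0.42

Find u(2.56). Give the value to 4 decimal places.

Heun: k1 = f(x_n, u_n); k2 = f(x_n + h, u_n + h·k1); u_{n+1} = u_n + (h/2)·(k1 + k2).
x=1.000000, u=0.420000:
  k1 = f(1.000000, 0.420000) = -0.085013
  k2 = f(1.520000, 0.375793) = -0.344313
  u ← 0.420000 + (0.52/2)·(-0.085013 + (-0.344313)) = 0.308375
x=1.520000, u=0.308375:
  k1 = f(1.520000, 0.308375) = -0.276895
  k2 = f(2.040000, 0.164390) = -0.444739
  u ← 0.308375 + (0.52/2)·(-0.276895 + (-0.444739)) = 0.120750
x=2.040000, u=0.120750:
  k1 = f(2.040000, 0.120750) = -0.401100
  k2 = f(2.560000, -0.087821) = -0.430244
  u ← 0.120750 + (0.52/2)·(-0.401100 + (-0.430244)) = -0.095399
u(2.56) ≈ -0.0954

-0.0954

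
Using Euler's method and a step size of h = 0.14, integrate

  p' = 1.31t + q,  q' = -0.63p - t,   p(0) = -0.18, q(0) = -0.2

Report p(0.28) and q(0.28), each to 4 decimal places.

-0.2081, -0.1854

Euler on (p,q): p_{n+1} = p_n + h·p', q_{n+1} = q_n + h·q'.
0.000000: (-0.180000, -0.200000); f=(-0.200000, 0.113400) → (-0.208000, -0.184124)
0.140000: (-0.208000, -0.184124); f=(-0.000724, -0.008960) → (-0.208101, -0.185378)
(p(0.28), q(0.28)) ≈ (-0.2081, -0.1854)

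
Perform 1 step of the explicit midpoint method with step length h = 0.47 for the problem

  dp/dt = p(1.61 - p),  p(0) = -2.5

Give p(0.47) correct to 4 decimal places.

-17.5711

Midpoint: k1 = f(t_n, p_n); k2 = f(t_n + h/2, p_n + (h/2)·k1); p_{n+1} = p_n + h·k2.
t=0.000000, p=-2.500000:
  k1 = f(0.000000, -2.500000) = -10.275000
  k2 = f(0.235000, -4.914625) = -32.066085
  p ← -2.500000 + 0.47·(-32.066085) = -17.571060
p(0.47) ≈ -17.5711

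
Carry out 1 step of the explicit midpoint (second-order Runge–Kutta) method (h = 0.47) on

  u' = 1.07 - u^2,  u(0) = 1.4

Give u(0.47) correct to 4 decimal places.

1.2364

Midpoint: k1 = f(x_n, u_n); k2 = f(x_n + h/2, u_n + (h/2)·k1); u_{n+1} = u_n + h·k2.
x=0.000000, u=1.400000:
  k1 = f(0.000000, 1.400000) = -0.890000
  k2 = f(0.235000, 1.190850) = -0.348124
  u ← 1.400000 + 0.47·(-0.348124) = 1.236382
u(0.47) ≈ 1.2364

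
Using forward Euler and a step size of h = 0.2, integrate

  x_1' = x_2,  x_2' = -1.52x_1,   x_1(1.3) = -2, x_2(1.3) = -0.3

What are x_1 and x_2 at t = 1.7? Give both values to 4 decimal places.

-1.9984, 0.9342

Euler on (x_1,x_2): x_1_{n+1} = x_1_n + h·x_1', x_2_{n+1} = x_2_n + h·x_2'.
1.300000: (-2.000000, -0.300000); f=(-0.300000, 3.040000) → (-2.060000, 0.308000)
1.500000: (-2.060000, 0.308000); f=(0.308000, 3.131200) → (-1.998400, 0.934240)
(x_1(1.7), x_2(1.7)) ≈ (-1.9984, 0.9342)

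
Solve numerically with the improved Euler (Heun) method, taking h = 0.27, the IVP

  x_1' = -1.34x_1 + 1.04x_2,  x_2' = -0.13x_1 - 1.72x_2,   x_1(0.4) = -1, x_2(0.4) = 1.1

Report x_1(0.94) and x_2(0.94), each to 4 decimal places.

Heun on (x_1,x_2): k1 = f(t_n, state_n); k2 = f(t_n + h, state_n + h·k1); state_{n+1} = state_n + (h/2)·(k1 + k2).
0.400000: (-1.000000, 1.100000)
  k1 = (2.484000, -1.762000)
  predictor → (-0.329320, 0.624260)
  k2 = (1.090519, -1.030916)
  → (-0.517440, 0.722956)
0.670000: (-0.517440, 0.722956)
  k1 = (1.445244, -1.176218)
  predictor → (-0.127224, 0.405378)
  k2 = (0.592073, -0.680710)
  → (-0.242402, 0.472271)
(x_1(0.94), x_2(0.94)) ≈ (-0.2424, 0.4723)

-0.2424, 0.4723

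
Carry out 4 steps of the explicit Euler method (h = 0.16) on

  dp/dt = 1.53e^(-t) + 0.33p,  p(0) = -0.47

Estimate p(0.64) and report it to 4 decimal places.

Euler: p_{n+1} = p_n + h·f(t_n, p_n).
t=0.000000, p=-0.470000: f=1.374900 → p ← -0.470000 + 0.16·1.374900 = -0.250016
t=0.160000, p=-0.250016: f=1.221275 → p ← -0.250016 + 0.16·1.221275 = -0.054612
t=0.320000, p=-0.054612: f=1.092986 → p ← -0.054612 + 0.16·1.092986 = 0.120266
t=0.480000, p=0.120266: f=0.986426 → p ← 0.120266 + 0.16·0.986426 = 0.278094
p(0.64) ≈ 0.2781

0.2781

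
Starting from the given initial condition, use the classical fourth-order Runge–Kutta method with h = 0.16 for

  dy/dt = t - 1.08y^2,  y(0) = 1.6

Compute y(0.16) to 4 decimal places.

RK4: k1 = f(t_n, y_n); k2 = f(t_n + h/2, y_n + (h/2)·k1); k3 = f(t_n + h/2, y_n + (h/2)·k2); k4 = f(t_n + h, y_n + h·k3); y_{n+1} = y_n + (h/6)·(k1 + 2k2 + 2k3 + k4).
t=0.000000, y=1.600000:
  k1 = f(0.000000, 1.600000) = -2.764800
  k2 = f(0.080000, 1.378816) = -1.973224
  k3 = f(0.080000, 1.442142) = -2.166156
  k4 = f(0.160000, 1.253415) = -1.536733
  y ← 1.600000 + (0.16/6)·(k1 + 2k2 + 2k3 + k4) = 1.264526
y(0.16) ≈ 1.2645

1.2645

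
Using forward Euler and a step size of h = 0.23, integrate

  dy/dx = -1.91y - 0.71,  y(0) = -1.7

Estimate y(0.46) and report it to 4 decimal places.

Euler: y_{n+1} = y_n + h·f(x_n, y_n).
x=0.000000, y=-1.700000: f=2.537000 → y ← -1.700000 + 0.23·2.537000 = -1.116490
x=0.230000, y=-1.116490: f=1.422496 → y ← -1.116490 + 0.23·1.422496 = -0.789316
y(0.46) ≈ -0.7893

-0.7893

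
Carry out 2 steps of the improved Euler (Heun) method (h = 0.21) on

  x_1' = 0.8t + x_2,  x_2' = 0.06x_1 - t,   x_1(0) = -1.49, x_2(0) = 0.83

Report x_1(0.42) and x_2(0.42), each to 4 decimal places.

-1.0875, 0.7090

Heun on (x_1,x_2): k1 = f(t_n, state_n); k2 = f(t_n + h, state_n + h·k1); state_{n+1} = state_n + (h/2)·(k1 + k2).
0.000000: (-1.490000, 0.830000)
  k1 = (0.830000, -0.089400)
  predictor → (-1.315700, 0.811226)
  k2 = (0.979226, -0.288942)
  → (-1.300031, 0.790274)
0.210000: (-1.300031, 0.790274)
  k1 = (0.958274, -0.288002)
  predictor → (-1.098794, 0.729794)
  k2 = (1.065794, -0.485928)
  → (-1.087504, 0.709011)
(x_1(0.42), x_2(0.42)) ≈ (-1.0875, 0.7090)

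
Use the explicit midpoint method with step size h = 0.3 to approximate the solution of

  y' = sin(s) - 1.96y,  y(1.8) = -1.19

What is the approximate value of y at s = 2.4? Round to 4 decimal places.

-0.1370

Midpoint: k1 = f(s_n, y_n); k2 = f(s_n + h/2, y_n + (h/2)·k1); y_{n+1} = y_n + h·k2.
s=1.800000, y=-1.190000:
  k1 = f(1.800000, -1.190000) = 3.306248
  k2 = f(1.950000, -0.694063) = 2.289323
  y ← -1.190000 + 0.3·2.289323 = -0.503203
s=2.100000, y=-0.503203:
  k1 = f(2.100000, -0.503203) = 1.849487
  k2 = f(2.250000, -0.225780) = 1.220602
  y ← -0.503203 + 0.3·1.220602 = -0.137023
y(2.4) ≈ -0.1370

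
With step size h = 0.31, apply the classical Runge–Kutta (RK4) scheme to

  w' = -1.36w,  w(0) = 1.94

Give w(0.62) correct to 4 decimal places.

0.8351

RK4: k1 = f(t_n, w_n); k2 = f(t_n + h/2, w_n + (h/2)·k1); k3 = f(t_n + h/2, w_n + (h/2)·k2); k4 = f(t_n + h, w_n + h·k3); w_{n+1} = w_n + (h/6)·(k1 + 2k2 + 2k3 + k4).
t=0.000000, w=1.940000:
  k1 = f(0.000000, 1.940000) = -2.638400
  k2 = f(0.155000, 1.531048) = -2.082225
  k3 = f(0.155000, 1.617255) = -2.199467
  k4 = f(0.310000, 1.258165) = -1.711105
  w ← 1.940000 + (0.31/6)·(k1 + 2k2 + 2k3 + k4) = 1.272834
t=0.310000, w=1.272834:
  k1 = f(0.310000, 1.272834) = -1.731054
  k2 = f(0.465000, 1.004521) = -1.366148
  k3 = f(0.465000, 1.061081) = -1.443070
  k4 = f(0.620000, 0.825482) = -1.122656
  w ← 1.272834 + (0.31/6)·(k1 + 2k2 + 2k3 + k4) = 0.835106
w(0.62) ≈ 0.8351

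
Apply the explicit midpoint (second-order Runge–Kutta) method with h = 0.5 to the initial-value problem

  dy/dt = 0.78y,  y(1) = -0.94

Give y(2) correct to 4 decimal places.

-2.0203

Midpoint: k1 = f(t_n, y_n); k2 = f(t_n + h/2, y_n + (h/2)·k1); y_{n+1} = y_n + h·k2.
t=1.000000, y=-0.940000:
  k1 = f(1.000000, -0.940000) = -0.733200
  k2 = f(1.250000, -1.123300) = -0.876174
  y ← -0.940000 + 0.5·(-0.876174) = -1.378087
t=1.500000, y=-1.378087:
  k1 = f(1.500000, -1.378087) = -1.074908
  k2 = f(1.750000, -1.646814) = -1.284515
  y ← -1.378087 + 0.5·(-1.284515) = -2.020344
y(2) ≈ -2.0203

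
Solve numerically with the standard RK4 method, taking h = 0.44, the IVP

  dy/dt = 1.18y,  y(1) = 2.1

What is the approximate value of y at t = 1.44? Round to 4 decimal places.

RK4: k1 = f(t_n, y_n); k2 = f(t_n + h/2, y_n + (h/2)·k1); k3 = f(t_n + h/2, y_n + (h/2)·k2); k4 = f(t_n + h, y_n + h·k3); y_{n+1} = y_n + (h/6)·(k1 + 2k2 + 2k3 + k4).
t=1.000000, y=2.100000:
  k1 = f(1.000000, 2.100000) = 2.478000
  k2 = f(1.220000, 2.645160) = 3.121289
  k3 = f(1.220000, 2.786684) = 3.288287
  k4 = f(1.440000, 3.546846) = 4.185278
  y ← 2.100000 + (0.44/6)·(k1 + 2k2 + 2k3 + k4) = 3.528711
y(1.44) ≈ 3.5287

3.5287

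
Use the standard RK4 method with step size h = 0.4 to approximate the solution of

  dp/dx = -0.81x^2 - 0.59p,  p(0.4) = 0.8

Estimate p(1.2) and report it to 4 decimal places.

0.1147

RK4: k1 = f(x_n, p_n); k2 = f(x_n + h/2, p_n + (h/2)·k1); k3 = f(x_n + h/2, p_n + (h/2)·k2); k4 = f(x_n + h, p_n + h·k3); p_{n+1} = p_n + (h/6)·(k1 + 2k2 + 2k3 + k4).
x=0.400000, p=0.800000:
  k1 = f(0.400000, 0.800000) = -0.601600
  k2 = f(0.600000, 0.679680) = -0.692611
  k3 = f(0.600000, 0.661478) = -0.681872
  k4 = f(0.800000, 0.527251) = -0.829478
  p ← 0.800000 + (0.4/6)·(k1 + 2k2 + 2k3 + k4) = 0.521330
x=0.800000, p=0.521330:
  k1 = f(0.800000, 0.521330) = -0.825985
  k2 = f(1.000000, 0.356133) = -1.020119
  k3 = f(1.000000, 0.317307) = -0.997211
  k4 = f(1.200000, 0.122446) = -1.238643
  p ← 0.521330 + (0.4/6)·(k1 + 2k2 + 2k3 + k4) = 0.114711
p(1.2) ≈ 0.1147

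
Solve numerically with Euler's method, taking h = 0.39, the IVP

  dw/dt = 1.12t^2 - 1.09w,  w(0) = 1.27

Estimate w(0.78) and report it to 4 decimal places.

Euler: w_{n+1} = w_n + h·f(t_n, w_n).
t=0.000000, w=1.270000: f=-1.384300 → w ← 1.270000 + 0.39·(-1.384300) = 0.730123
t=0.390000, w=0.730123: f=-0.625482 → w ← 0.730123 + 0.39·(-0.625482) = 0.486185
w(0.78) ≈ 0.4862

0.4862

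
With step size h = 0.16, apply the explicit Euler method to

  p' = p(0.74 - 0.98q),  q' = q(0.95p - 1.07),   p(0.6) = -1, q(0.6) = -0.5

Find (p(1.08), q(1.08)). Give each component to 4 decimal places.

Euler on (p,q): p_{n+1} = p_n + h·p', q_{n+1} = q_n + h·q'.
0.600000: (-1.000000, -0.500000); f=(-1.230000, 1.010000) → (-1.196800, -0.338400)
0.760000: (-1.196800, -0.338400); f=(-1.282529, 0.746835) → (-1.402005, -0.218906)
0.920000: (-1.402005, -0.218906); f=(-1.338253, 0.525792) → (-1.616125, -0.134780)
(p(1.08), q(1.08)) ≈ (-1.6161, -0.1348)

-1.6161, -0.1348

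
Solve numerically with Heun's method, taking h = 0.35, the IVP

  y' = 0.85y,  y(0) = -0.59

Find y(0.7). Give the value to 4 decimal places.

Heun: k1 = f(t_n, y_n); k2 = f(t_n + h, y_n + h·k1); y_{n+1} = y_n + (h/2)·(k1 + k2).
t=0.000000, y=-0.590000:
  k1 = f(0.000000, -0.590000) = -0.501500
  k2 = f(0.350000, -0.765525) = -0.650696
  y ← -0.590000 + (0.35/2)·(-0.501500 + (-0.650696)) = -0.791634
t=0.350000, y=-0.791634:
  k1 = f(0.350000, -0.791634) = -0.672889
  k2 = f(0.700000, -1.027146) = -0.873074
  y ← -0.791634 + (0.35/2)·(-0.672889 + (-0.873074)) = -1.062178
y(0.7) ≈ -1.0622

-1.0622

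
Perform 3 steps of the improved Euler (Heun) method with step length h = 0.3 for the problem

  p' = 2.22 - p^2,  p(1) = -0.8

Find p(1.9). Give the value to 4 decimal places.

Heun: k1 = f(x_n, p_n); k2 = f(x_n + h, p_n + h·k1); p_{n+1} = p_n + (h/2)·(k1 + k2).
x=1.000000, p=-0.800000:
  k1 = f(1.000000, -0.800000) = 1.580000
  k2 = f(1.300000, -0.326000) = 2.113724
  p ← -0.800000 + (0.3/2)·(1.580000 + 2.113724) = -0.245941
x=1.300000, p=-0.245941:
  k1 = f(1.300000, -0.245941) = 2.159513
  k2 = f(1.600000, 0.401912) = 2.058466
  p ← -0.245941 + (0.3/2)·(2.159513 + 2.058466) = 0.386755
x=1.600000, p=0.386755:
  k1 = f(1.600000, 0.386755) = 2.070420
  k2 = f(1.900000, 1.007882) = 1.204175
  p ← 0.386755 + (0.3/2)·(2.070420 + 1.204175) = 0.877945
p(1.9) ≈ 0.8779

0.8779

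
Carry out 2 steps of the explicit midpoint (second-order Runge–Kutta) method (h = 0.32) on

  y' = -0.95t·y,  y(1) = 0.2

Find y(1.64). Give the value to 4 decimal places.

0.0898

Midpoint: k1 = f(t_n, y_n); k2 = f(t_n + h/2, y_n + (h/2)·k1); y_{n+1} = y_n + h·k2.
t=1.000000, y=0.200000:
  k1 = f(1.000000, 0.200000) = -0.190000
  k2 = f(1.160000, 0.169600) = -0.186899
  y ← 0.200000 + 0.32·(-0.186899) = 0.140192
t=1.320000, y=0.140192:
  k1 = f(1.320000, 0.140192) = -0.175801
  k2 = f(1.480000, 0.112064) = -0.157562
  y ← 0.140192 + 0.32·(-0.157562) = 0.089772
y(1.64) ≈ 0.0898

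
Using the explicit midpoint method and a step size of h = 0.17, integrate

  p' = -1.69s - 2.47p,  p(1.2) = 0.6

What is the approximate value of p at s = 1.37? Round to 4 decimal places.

Midpoint: k1 = f(s_n, p_n); k2 = f(s_n + h/2, p_n + (h/2)·k1); p_{n+1} = p_n + h·k2.
s=1.200000, p=0.600000:
  k1 = f(1.200000, 0.600000) = -3.510000
  k2 = f(1.285000, 0.301650) = -2.916725
  p ← 0.600000 + 0.17·(-2.916725) = 0.104157
p(1.37) ≈ 0.1042

0.1042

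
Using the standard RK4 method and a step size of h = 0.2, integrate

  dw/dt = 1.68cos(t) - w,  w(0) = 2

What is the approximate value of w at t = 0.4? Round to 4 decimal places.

1.8784

RK4: k1 = f(t_n, w_n); k2 = f(t_n + h/2, w_n + (h/2)·k1); k3 = f(t_n + h/2, w_n + (h/2)·k2); k4 = f(t_n + h, w_n + h·k3); w_{n+1} = w_n + (h/6)·(k1 + 2k2 + 2k3 + k4).
t=0.000000, w=2.000000:
  k1 = f(0.000000, 2.000000) = -0.320000
  k2 = f(0.100000, 1.968000) = -0.296393
  k3 = f(0.100000, 1.970361) = -0.298754
  k4 = f(0.200000, 1.940249) = -0.293737
  w ← 2.000000 + (0.2/6)·(k1 + 2k2 + 2k3 + k4) = 1.939866
t=0.200000, w=1.939866:
  k1 = f(0.200000, 1.939866) = -0.293354
  k2 = f(0.300000, 1.910530) = -0.305565
  k3 = f(0.300000, 1.909309) = -0.304344
  k4 = f(0.400000, 1.878997) = -0.331614
  w ← 1.939866 + (0.2/6)·(k1 + 2k2 + 2k3 + k4) = 1.878373
w(0.4) ≈ 1.8784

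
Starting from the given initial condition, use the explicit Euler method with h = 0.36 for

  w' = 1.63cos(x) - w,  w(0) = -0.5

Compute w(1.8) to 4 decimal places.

Euler: w_{n+1} = w_n + h·f(x_n, w_n).
x=0.000000, w=-0.500000: f=2.130000 → w ← -0.500000 + 0.36·2.130000 = 0.266800
x=0.360000, w=0.266800: f=1.258712 → w ← 0.266800 + 0.36·1.258712 = 0.719936
x=0.720000, w=0.719936: f=0.505507 → w ← 0.719936 + 0.36·0.505507 = 0.901919
x=1.080000, w=0.901919: f=-0.133654 → w ← 0.901919 + 0.36·(-0.133654) = 0.853804
x=1.440000, w=0.853804: f=-0.641213 → w ← 0.853804 + 0.36·(-0.641213) = 0.622967
w(1.8) ≈ 0.6230

0.6230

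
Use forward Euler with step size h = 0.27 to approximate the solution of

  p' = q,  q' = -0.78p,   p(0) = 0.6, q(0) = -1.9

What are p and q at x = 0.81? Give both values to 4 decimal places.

-1.0122, -1.9478

Euler on (p,q): p_{n+1} = p_n + h·p', q_{n+1} = q_n + h·q'.
0.000000: (0.600000, -1.900000); f=(-1.900000, -0.468000) → (0.087000, -2.026360)
0.270000: (0.087000, -2.026360); f=(-2.026360, -0.067860) → (-0.460117, -2.044682)
0.540000: (-0.460117, -2.044682); f=(-2.044682, 0.358891) → (-1.012181, -1.947782)
(p(0.81), q(0.81)) ≈ (-1.0122, -1.9478)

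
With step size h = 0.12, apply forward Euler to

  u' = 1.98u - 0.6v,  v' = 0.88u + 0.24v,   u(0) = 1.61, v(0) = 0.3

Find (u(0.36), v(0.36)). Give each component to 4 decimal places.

Euler on (u,v): u_{n+1} = u_n + h·u', v_{n+1} = v_n + h·v'.
0.000000: (1.610000, 0.300000); f=(3.007800, 1.488800) → (1.970936, 0.478656)
0.120000: (1.970936, 0.478656); f=(3.615260, 1.849301) → (2.404767, 0.700572)
0.240000: (2.404767, 0.700572); f=(4.341096, 2.284332) → (2.925699, 0.974692)
(u(0.36), v(0.36)) ≈ (2.9257, 0.9747)

2.9257, 0.9747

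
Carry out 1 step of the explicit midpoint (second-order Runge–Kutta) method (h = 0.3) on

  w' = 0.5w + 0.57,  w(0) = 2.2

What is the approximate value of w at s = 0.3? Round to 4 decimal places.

2.7386

Midpoint: k1 = f(s_n, w_n); k2 = f(s_n + h/2, w_n + (h/2)·k1); w_{n+1} = w_n + h·k2.
s=0.000000, w=2.200000:
  k1 = f(0.000000, 2.200000) = 1.670000
  k2 = f(0.150000, 2.450500) = 1.795250
  w ← 2.200000 + 0.3·1.795250 = 2.738575
w(0.3) ≈ 2.7386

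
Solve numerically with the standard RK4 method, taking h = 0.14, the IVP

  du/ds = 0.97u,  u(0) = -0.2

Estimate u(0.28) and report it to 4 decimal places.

RK4: k1 = f(s_n, u_n); k2 = f(s_n + h/2, u_n + (h/2)·k1); k3 = f(s_n + h/2, u_n + (h/2)·k2); k4 = f(s_n + h, u_n + h·k3); u_{n+1} = u_n + (h/6)·(k1 + 2k2 + 2k3 + k4).
s=0.000000, u=-0.200000:
  k1 = f(0.000000, -0.200000) = -0.194000
  k2 = f(0.070000, -0.213580) = -0.207173
  k3 = f(0.070000, -0.214502) = -0.208067
  k4 = f(0.140000, -0.229129) = -0.222256
  u ← -0.200000 + (0.14/6)·(k1 + 2k2 + 2k3 + k4) = -0.229090
s=0.140000, u=-0.229090:
  k1 = f(0.140000, -0.229090) = -0.222218
  k2 = f(0.210000, -0.244646) = -0.237306
  k3 = f(0.210000, -0.245702) = -0.238331
  k4 = f(0.280000, -0.262457) = -0.254583
  u ← -0.229090 + (0.14/6)·(k1 + 2k2 + 2k3 + k4) = -0.262412
u(0.28) ≈ -0.2624

-0.2624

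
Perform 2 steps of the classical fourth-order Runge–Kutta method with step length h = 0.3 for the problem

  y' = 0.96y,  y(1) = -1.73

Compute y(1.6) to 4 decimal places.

-3.0774

RK4: k1 = f(x_n, y_n); k2 = f(x_n + h/2, y_n + (h/2)·k1); k3 = f(x_n + h/2, y_n + (h/2)·k2); k4 = f(x_n + h, y_n + h·k3); y_{n+1} = y_n + (h/6)·(k1 + 2k2 + 2k3 + k4).
x=1.000000, y=-1.730000:
  k1 = f(1.000000, -1.730000) = -1.660800
  k2 = f(1.150000, -1.979120) = -1.899955
  k3 = f(1.150000, -2.014993) = -1.934394
  k4 = f(1.300000, -2.310318) = -2.217905
  y ← -1.730000 + (0.3/6)·(k1 + 2k2 + 2k3 + k4) = -2.307370
x=1.300000, y=-2.307370:
  k1 = f(1.300000, -2.307370) = -2.215075
  k2 = f(1.450000, -2.639631) = -2.534046
  k3 = f(1.450000, -2.687477) = -2.579978
  k4 = f(1.600000, -3.081364) = -2.958109
  y ← -2.307370 + (0.3/6)·(k1 + 2k2 + 2k3 + k4) = -3.077432
y(1.6) ≈ -3.0774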